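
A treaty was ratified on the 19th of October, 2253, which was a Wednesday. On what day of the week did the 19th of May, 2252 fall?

Wednesday

Count forward from the earlier date (May 19, 2252) to the later (October 19, 2253):
May 19, 2252 → May 19, 2253: 365 days.
May 2253: 31 − 19 = 12 days remain.
Then June (30), July (31), August (31), September (30): 30 + 31 + 31 + 30 = 122 days.
October 1–19, 2253: 19 days.
Residual: 153 days.
Total: 518 days.
518 is a multiple of 7, so the 19th of May, 2252 falls on the same weekday: Wednesday.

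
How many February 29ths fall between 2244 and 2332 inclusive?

Years divisible by 4: 2244, 2248, …, 2332 — 23 in all.
Of these, 2300 is divisible by 100 but not 400, so not leap.
Leap years: 23 − 1 = 22.

22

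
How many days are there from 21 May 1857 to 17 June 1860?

Day-of-year of May 21, 1857: 141.
Day-of-year of June 17, 1860: 169.
1857 has 365 days, so 365 − 141 = 224 days remain in 1857.
Full years: 1858: 365; 1859: 365. Sum = 730.
Total: 224 + 730 + 169 = 1123 days.

1123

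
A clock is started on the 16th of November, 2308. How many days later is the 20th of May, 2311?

Day-of-year of November 16, 2308: 321.
Day-of-year of May 20, 2311: 140.
2308 has 366 days, so 366 − 321 = 45 days remain in 2308.
Full years: 2309: 365; 2310: 365. Sum = 730.
Total: 45 + 730 + 140 = 915 days.

915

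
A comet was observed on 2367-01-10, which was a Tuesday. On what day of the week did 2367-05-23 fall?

Tuesday

January 2367: 31 − 10 = 21 days remain.
Then February 2367 (28), March (31), April (30): 28 + 31 + 30 = 89 days.
May 1–23, 2367: 23 days.
Total: 21 + 89 + 23 = 133 days.
133 is a multiple of 7, so 2367-05-23 falls on the same weekday: Tuesday.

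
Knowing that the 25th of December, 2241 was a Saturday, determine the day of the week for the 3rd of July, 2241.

Count forward from the earlier date (July 3, 2241) to the later (December 25, 2241):
July 2241: 31 − 3 = 28 days remain.
Then August (31), September (30), October (31), November (30): 31 + 30 + 31 + 30 = 122 days.
December 1–25, 2241: 25 days.
Total: 28 + 122 + 25 = 175 days.
175 is a multiple of 7, so the 3rd of July, 2241 falls on the same weekday: Saturday.

Saturday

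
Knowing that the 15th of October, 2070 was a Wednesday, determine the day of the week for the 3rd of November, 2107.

Thursday

From October 15, 2070 to October 15, 2107: 37 years, of which 8 contain a Feb 29 — 29×365 + 8×366 = 13513 days.
(2100 is not a leap year (divisible by 100 but not 400).)
October 2107: 31 − 15 = 16 days remain.
November 1–3, 2107: 3 days.
Residual: 19 days.
Total: 13532 days.
13532 mod 7 = 1, so 1 day after Wednesday is Thursday.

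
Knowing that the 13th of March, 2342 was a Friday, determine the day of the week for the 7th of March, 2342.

Count forward from the earlier date (March 7, 2342) to the later (March 13, 2342):
Within March 2342: 13 − 7 = 6 days.
6 mod 7 = 6, so 6 days before Friday is Saturday.

Saturday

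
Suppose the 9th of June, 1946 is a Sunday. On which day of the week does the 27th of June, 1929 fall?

Count forward from the earlier date (June 27, 1929) to the later (June 9, 1946):
Day-of-year of June 27, 1929: 178.
Day-of-year of June 9, 1946: 160.
1929 has 365 days, so 365 − 178 = 187 days remain in 1929.
Full years 1930–1945: 12 common + 4 leap = 12×365 + 4×366 = 5844 days.
Total: 187 + 5844 + 160 = 6191 days.
6191 mod 7 = 3, so 3 days before Sunday is Thursday.

Thursday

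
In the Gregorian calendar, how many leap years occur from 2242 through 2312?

Years divisible by 4: 2244, 2248, …, 2312 — 18 in all.
Of these, 2300 is divisible by 100 but not 400, so not leap.
Leap years: 18 − 1 = 17.

17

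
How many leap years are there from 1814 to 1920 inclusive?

26

Years divisible by 4: 1816, 1820, …, 1920 — 27 in all.
Of these, 1900 is divisible by 100 but not 400, so not leap.
Leap years: 27 − 1 = 26.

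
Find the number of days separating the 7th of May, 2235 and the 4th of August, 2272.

13604

Day-of-year of May 7, 2235: 127.
Day-of-year of August 4, 2272: 217.
2235 has 365 days, so 365 − 127 = 238 days remain in 2235.
Full years 2236–2271: 27 common + 9 leap = 27×365 + 9×366 = 13149 days.
Total: 238 + 13149 + 217 = 13604 days.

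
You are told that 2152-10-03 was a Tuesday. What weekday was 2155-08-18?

Monday

October 3, 2152 → October 3, 2153: 365 days.
October 3, 2153 → October 3, 2154: 365 days.
October 2154: 31 − 3 = 28 days remain.
Then 9 full months totalling 273 days.
August 1–18, 2155: 18 days.
Residual: 319 days.
Total: 1049 days.
1049 mod 7 = 6, so 6 days after Tuesday is Monday.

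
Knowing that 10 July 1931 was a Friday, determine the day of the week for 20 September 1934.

Day-of-year of July 10, 1931: 191.
Day-of-year of September 20, 1934: 263.
1931 has 365 days, so 365 − 191 = 174 days remain in 1931.
Full years: 1932: 366; 1933: 365. Sum = 731.
Total: 174 + 731 + 263 = 1168 days.
1168 mod 7 = 6, so 6 days after Friday is Thursday.

Thursday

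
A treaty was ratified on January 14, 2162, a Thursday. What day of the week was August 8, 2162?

Sunday

January 2162: 31 − 14 = 17 days remain.
Then February 2162 (28), March (31), April (30), May (31), June (30), July (31): 28 + 31 + 30 + 31 + 30 + 31 = 181 days.
August 1–8, 2162: 8 days.
Total: 17 + 181 + 8 = 206 days.
206 mod 7 = 3, so 3 days after Thursday is Sunday.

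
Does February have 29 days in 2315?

2315 is not a leap year.

No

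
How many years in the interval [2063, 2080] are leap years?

Years divisible by 4 in [2063, 2080]: 2064, 2068, 2072, 2076, 2080.
No century exceptions apply. Count: 5.

5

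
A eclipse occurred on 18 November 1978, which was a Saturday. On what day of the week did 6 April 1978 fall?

Thursday

Count forward from the earlier date (April 6, 1978) to the later (November 18, 1978):
April 1978: 30 − 6 = 24 days remain.
Then May (31), June (30), July (31), August (31), September (30), October (31): 31 + 30 + 31 + 31 + 30 + 31 = 184 days.
November 1–18, 1978: 18 days.
Total: 24 + 184 + 18 = 226 days.
226 mod 7 = 2, so 2 days before Saturday is Thursday.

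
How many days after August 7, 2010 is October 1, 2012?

786

August 2010: 31 − 7 = 24 days remain.
Then 25 full months totalling 761 days.
October 1, 2012: 1 day.
Total: 24 + 761 + 1 = 786 days.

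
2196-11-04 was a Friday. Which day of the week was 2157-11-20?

Sunday

Count forward from the earlier date (November 20, 2157) to the later (November 4, 2196):
Day-of-year of November 20, 2157: 324.
Day-of-year of November 4, 2196: 309.
2157 has 365 days, so 365 − 324 = 41 days remain in 2157.
Full years 2158–2195: 29 common + 9 leap = 29×365 + 9×366 = 13879 days.
Total: 41 + 13879 + 309 = 14229 days.
14229 mod 7 = 5, so 5 days before Friday is Sunday.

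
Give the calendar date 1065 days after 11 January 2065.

12 December 2067

Count 1065 days after January 11, 2065:
January 11, 2065 → January 11, 2066: 365 days.
January 11, 2066 → January 11, 2067: 365 days.
January 2067: 31 − 11 = 20 days remain.
Then 10 full months totalling 303 days.
December 1–12, 2067: 12 days.
Residual: 335 days.
Total: 1065 days.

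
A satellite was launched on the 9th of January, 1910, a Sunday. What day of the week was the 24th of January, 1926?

Day-of-year of January 9, 1910: 9.
Day-of-year of January 24, 1926: 24.
1910 has 365 days, so 365 − 9 = 356 days remain in 1910.
Full years 1911–1925: 11 common + 4 leap = 11×365 + 4×366 = 5479 days.
Total: 356 + 5479 + 24 = 5859 days.
5859 is a multiple of 7, so the 24th of January, 1926 falls on the same weekday: Sunday.

Sunday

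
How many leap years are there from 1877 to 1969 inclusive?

22

Years divisible by 4: 1880, 1884, …, 1968 — 23 in all.
Of these, 1900 is divisible by 100 but not 400, so not leap.
Leap years: 23 − 1 = 22.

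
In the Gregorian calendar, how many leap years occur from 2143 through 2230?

Years divisible by 4: 2144, 2148, …, 2228 — 22 in all.
Of these, 2200 is divisible by 100 but not 400, so not leap.
Leap years: 22 − 1 = 21.

21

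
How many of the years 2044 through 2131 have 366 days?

21

Years divisible by 4: 2044, 2048, …, 2128 — 22 in all.
Of these, 2100 is divisible by 100 but not 400, so not leap.
Leap years: 22 − 1 = 21.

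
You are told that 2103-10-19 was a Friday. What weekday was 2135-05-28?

Saturday

Day-of-year of October 19, 2103: 292.
Day-of-year of May 28, 2135: 148.
2103 has 365 days, so 365 − 292 = 73 days remain in 2103.
Full years 2104–2134: 23 common + 8 leap = 23×365 + 8×366 = 11323 days.
Total: 73 + 11323 + 148 = 11544 days.
11544 mod 7 = 1, so 1 day after Friday is Saturday.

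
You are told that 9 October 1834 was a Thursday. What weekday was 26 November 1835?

Thursday

October 9, 1834 → October 9, 1835: 365 days.
October 1835: 31 − 9 = 22 days remain.
November 1–26, 1835: 26 days.
Residual: 48 days.
Total: 413 days.
413 is a multiple of 7, so 26 November 1835 falls on the same weekday: Thursday.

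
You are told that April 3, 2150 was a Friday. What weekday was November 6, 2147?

Monday

Count forward from the earlier date (November 6, 2147) to the later (April 3, 2150):
November 6, 2147 → November 6, 2148: 366 days (2148 is a leap year).
November 6, 2148 → November 6, 2149: 365 days.
November 2149: 30 − 6 = 24 days remain.
Then December (31), January (31), February 2150 (28), March (31): 31 + 31 + 28 + 31 = 121 days.
April 1–3, 2150: 3 days.
Residual: 148 days.
Total: 879 days.
879 mod 7 = 4, so 4 days before Friday is Monday.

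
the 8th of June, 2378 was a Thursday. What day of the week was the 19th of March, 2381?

Day-of-year of June 8, 2378: 159.
Day-of-year of March 19, 2381: 78.
2378 has 365 days, so 365 − 159 = 206 days remain in 2378.
Full years: 2379: 365; 2380: 366. Sum = 731.
Total: 206 + 731 + 78 = 1015 days.
1015 is a multiple of 7, so the 19th of March, 2381 falls on the same weekday: Thursday.

Thursday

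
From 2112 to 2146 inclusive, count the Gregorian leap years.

Years divisible by 4 in [2112, 2146]: 2112, 2116, 2120, 2124, 2128, 2132, 2136, 2140, 2144.
No century exceptions apply. Count: 9.

9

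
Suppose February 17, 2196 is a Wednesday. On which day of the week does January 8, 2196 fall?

Friday

Count forward from the earlier date (January 8, 2196) to the later (February 17, 2196):
January 2196: 31 − 8 = 23 days remain.
February 1–17, 2196: 17 days (2196 is a leap year).
Total: 23 + 17 = 40 days.
40 mod 7 = 5, so 5 days before Wednesday is Friday.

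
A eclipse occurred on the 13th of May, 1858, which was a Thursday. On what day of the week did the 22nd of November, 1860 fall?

Thursday

Day-of-year of May 13, 1858: 133.
Day-of-year of November 22, 1860: 327.
1858 has 365 days, so 365 − 133 = 232 days remain in 1858.
Full years: 1859: 365. Sum = 365.
Total: 232 + 365 + 327 = 924 days.
924 is a multiple of 7, so the 22nd of November, 1860 falls on the same weekday: Thursday.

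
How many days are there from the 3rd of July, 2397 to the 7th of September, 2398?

July 2397: 31 − 3 = 28 days remain.
Then 13 full months totalling 396 days.
September 1–7, 2398: 7 days.
Total: 28 + 396 + 7 = 431 days.

431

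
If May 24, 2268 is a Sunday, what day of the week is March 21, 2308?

From May 24, 2268 to May 24, 2307: 39 years, of which 8 contain a Feb 29 — 31×365 + 8×366 = 14243 days.
(2300 is not a leap year (divisible by 100 but not 400).)
May 2307: 31 − 24 = 7 days remain.
Then 9 full months totalling 274 days.
March 1–21, 2308: 21 days.
Residual: 302 days.
Total: 14545 days.
14545 mod 7 = 6, so 6 days after Sunday is Saturday.

Saturday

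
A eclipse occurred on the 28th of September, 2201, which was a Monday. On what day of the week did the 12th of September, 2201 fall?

Saturday

Count forward from the earlier date (September 12, 2201) to the later (September 28, 2201):
Within September 2201: 28 − 12 = 16 days.
16 mod 7 = 2, so 2 days before Monday is Saturday.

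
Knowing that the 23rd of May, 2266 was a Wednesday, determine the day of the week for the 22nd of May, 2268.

Day-of-year of May 23, 2266: 143.
Day-of-year of May 22, 2268: 143.
2266 has 365 days, so 365 − 143 = 222 days remain in 2266.
Full years: 2267: 365. Sum = 365.
Total: 222 + 365 + 143 = 730 days.
730 mod 7 = 2, so 2 days after Wednesday is Friday.

Friday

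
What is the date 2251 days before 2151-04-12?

2145-02-11

Count 2251 days before April 12, 2151:
Day-of-year of February 11, 2145: 42.
Day-of-year of April 12, 2151: 102.
2145 has 365 days, so 365 − 42 = 323 days remain in 2145.
Full years: 2146: 365; 2147: 365; 2148: 366; 2149: 365; 2150: 365. Sum = 1826.
Total: 323 + 1826 + 102 = 2251 days.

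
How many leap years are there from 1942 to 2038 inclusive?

Years divisible by 4: 1944, 1948, …, 2036 — 24 in all.
2000 is divisible by 400, so still leap.
No century exceptions apply. Count: 24.

24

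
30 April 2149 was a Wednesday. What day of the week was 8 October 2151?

Day-of-year of April 30, 2149: 120.
Day-of-year of October 8, 2151: 281.
2149 has 365 days, so 365 − 120 = 245 days remain in 2149.
Full years: 2150: 365. Sum = 365.
Total: 245 + 365 + 281 = 891 days.
891 mod 7 = 2, so 2 days after Wednesday is Friday.

Friday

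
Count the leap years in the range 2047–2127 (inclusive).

Years divisible by 4: 2048, 2052, …, 2124 — 20 in all.
Of these, 2100 is divisible by 100 but not 400, so not leap.
Leap years: 20 − 1 = 19.

19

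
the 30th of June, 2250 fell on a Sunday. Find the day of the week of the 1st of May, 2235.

Count forward from the earlier date (May 1, 2235) to the later (June 30, 2250):
From May 1, 2235 to May 1, 2250: 15 years, of which 4 contain a Feb 29 — 11×365 + 4×366 = 5479 days.
May 2250: 31 − 1 = 30 days remain.
June 1–30, 2250: 30 days.
Residual: 60 days.
Total: 5539 days.
5539 mod 7 = 2, so 2 days before Sunday is Friday.

Friday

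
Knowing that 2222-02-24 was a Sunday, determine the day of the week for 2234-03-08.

From February 24, 2222 to February 24, 2234: 12 years, of which 3 contain a Feb 29 — 9×365 + 3×366 = 4383 days.
February 2234: 28 − 24 = 4 days remain (2234 is not a leap year, so February has 28 days).
March 1–8, 2234: 8 days.
Residual: 12 days.
Total: 4395 days.
4395 mod 7 = 6, so 6 days after Sunday is Saturday.

Saturday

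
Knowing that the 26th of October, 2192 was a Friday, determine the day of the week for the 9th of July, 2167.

Count forward from the earlier date (July 9, 2167) to the later (October 26, 2192):
Day-of-year of July 9, 2167: 190.
Day-of-year of October 26, 2192: 300.
2167 has 365 days, so 365 − 190 = 175 days remain in 2167.
Full years 2168–2191: 18 common + 6 leap = 18×365 + 6×366 = 8766 days.
Total: 175 + 8766 + 300 = 9241 days.
9241 mod 7 = 1, so 1 day before Friday is Thursday.

Thursday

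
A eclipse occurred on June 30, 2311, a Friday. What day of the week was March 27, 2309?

Saturday

Count forward from the earlier date (March 27, 2309) to the later (June 30, 2311):
Day-of-year of March 27, 2309: 86.
Day-of-year of June 30, 2311: 181.
2309 has 365 days, so 365 − 86 = 279 days remain in 2309.
Full years: 2310: 365. Sum = 365.
Total: 279 + 365 + 181 = 825 days.
825 mod 7 = 6, so 6 days before Friday is Saturday.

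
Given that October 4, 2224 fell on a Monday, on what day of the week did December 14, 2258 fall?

Day-of-year of October 4, 2224: 278.
Day-of-year of December 14, 2258: 348.
2224 has 366 days, so 366 − 278 = 88 days remain in 2224.
Full years 2225–2257: 25 common + 8 leap = 25×365 + 8×366 = 12053 days.
Total: 88 + 12053 + 348 = 12489 days.
12489 mod 7 = 1, so 1 day after Monday is Tuesday.

Tuesday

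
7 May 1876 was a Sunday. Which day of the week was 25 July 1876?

May 1876: 31 − 7 = 24 days remain.
Then June (30): 30 days.
July 1–25, 1876: 25 days.
Total: 24 + 30 + 25 = 79 days.
79 mod 7 = 2, so 2 days after Sunday is Tuesday.

Tuesday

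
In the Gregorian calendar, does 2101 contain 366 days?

2101 is not a leap year.

No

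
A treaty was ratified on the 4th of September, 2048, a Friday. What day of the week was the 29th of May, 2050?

Sunday

September 2048: 30 − 4 = 26 days remain.
Then 19 full months totalling 577 days.
May 1–29, 2050: 29 days.
Total: 26 + 577 + 29 = 632 days.
632 mod 7 = 2, so 2 days after Friday is Sunday.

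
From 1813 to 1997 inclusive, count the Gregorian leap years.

45

Years divisible by 4: 1816, 1820, …, 1996 — 46 in all.
Of these, 1900 is divisible by 100 but not 400, so not leap.
Leap years: 46 − 1 = 45.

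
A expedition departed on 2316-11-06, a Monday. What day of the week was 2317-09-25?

November 2316: 30 − 6 = 24 days remain.
Then 9 full months totalling 274 days.
September 1–25, 2317: 25 days.
Total: 24 + 274 + 25 = 323 days.
323 mod 7 = 1, so 1 day after Monday is Tuesday.

Tuesday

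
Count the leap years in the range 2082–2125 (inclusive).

10

Years divisible by 4 in [2082, 2125]: 2084, 2088, 2092, 2096, 2100, 2104, 2108, 2112, 2116, 2120, 2124.
Of these, 2100 is divisible by 100 but not 400, so not leap.
Leap years: 11 − 1 = 10.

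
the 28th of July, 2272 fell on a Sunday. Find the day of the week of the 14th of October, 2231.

Friday

Count forward from the earlier date (October 14, 2231) to the later (July 28, 2272):
From October 14, 2231 to October 14, 2271: 40 years, of which 10 contain a Feb 29 — 30×365 + 10×366 = 14610 days.
October 2271: 31 − 14 = 17 days remain.
Then November (30), December (31), January (31), February 2272 (29), March (31), April (30), May (31), June (30): 30 + 31 + 31 + 29 + 31 + 30 + 31 + 30 = 243 days.
July 1–28, 2272: 28 days.
Residual: 288 days.
Total: 14898 days.
14898 mod 7 = 2, so 2 days before Sunday is Friday.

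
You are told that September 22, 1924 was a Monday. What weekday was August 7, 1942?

Day-of-year of September 22, 1924: 266.
Day-of-year of August 7, 1942: 219.
1924 has 366 days, so 366 − 266 = 100 days remain in 1924.
Full years 1925–1941: 13 common + 4 leap = 13×365 + 4×366 = 6209 days.
Total: 100 + 6209 + 219 = 6528 days.
6528 mod 7 = 4, so 4 days after Monday is Friday.

Friday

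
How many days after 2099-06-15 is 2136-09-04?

From June 15, 2099 to June 15, 2136: 37 years, of which 9 contain a Feb 29 — 28×365 + 9×366 = 13514 days.
(2100 is not a leap year (divisible by 100 but not 400).)
June 2136: 30 − 15 = 15 days remain.
Then July (31), August (31): 31 + 31 = 62 days.
September 1–4, 2136: 4 days.
Residual: 81 days.
Total: 13595 days.

13595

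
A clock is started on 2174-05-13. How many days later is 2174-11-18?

189

May 2174: 31 − 13 = 18 days remain.
Then June (30), July (31), August (31), September (30), October (31): 30 + 31 + 31 + 30 + 31 = 153 days.
November 1–18, 2174: 18 days.
Total: 18 + 153 + 18 = 189 days.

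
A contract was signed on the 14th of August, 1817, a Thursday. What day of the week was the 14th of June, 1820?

Wednesday

August 14, 1817 → August 14, 1818: 365 days.
August 14, 1818 → August 14, 1819: 365 days.
August 1819: 31 − 14 = 17 days remain.
Then 9 full months totalling 274 days.
June 1–14, 1820: 14 days.
Residual: 305 days.
Total: 1035 days.
1035 mod 7 = 6, so 6 days after Thursday is Wednesday.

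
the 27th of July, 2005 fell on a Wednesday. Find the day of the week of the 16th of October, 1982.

Count forward from the earlier date (October 16, 1982) to the later (July 27, 2005):
Day-of-year of October 16, 1982: 289.
Day-of-year of July 27, 2005: 208.
1982 has 365 days, so 365 − 289 = 76 days remain in 1982.
Full years 1983–2004: 16 common + 6 leap = 16×365 + 6×366 = 8036 days.
Total: 76 + 8036 + 208 = 8320 days.
8320 mod 7 = 4, so 4 days before Wednesday is Saturday.

Saturday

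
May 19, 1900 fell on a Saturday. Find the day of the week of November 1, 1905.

Wednesday

Day-of-year of May 19, 1900: 139.
Day-of-year of November 1, 1905: 305.
1900 has 365 days, so 365 − 139 = 226 days remain in 1900.
Full years: 1901: 365; 1902: 365; 1903: 365; 1904: 366. Sum = 1461.
Total: 226 + 1461 + 305 = 1992 days.
1992 mod 7 = 4, so 4 days after Saturday is Wednesday.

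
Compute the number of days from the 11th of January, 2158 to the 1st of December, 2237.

29178

From January 11, 2158 to January 11, 2237: 79 years, of which 19 contain a Feb 29 — 60×365 + 19×366 = 28854 days.
(2200 is not a leap year (divisible by 100 but not 400).)
January 2237: 31 − 11 = 20 days remain.
Then 10 full months totalling 303 days.
December 1, 2237: 1 day.
Residual: 324 days.
Total: 29178 days.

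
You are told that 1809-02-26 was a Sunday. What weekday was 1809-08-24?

Thursday

February 1809: 28 − 26 = 2 days remain (1809 is not a leap year, so February has 28 days).
Then March (31), April (30), May (31), June (30), July (31): 31 + 30 + 31 + 30 + 31 = 153 days.
August 1–24, 1809: 24 days.
Total: 2 + 153 + 24 = 179 days.
179 mod 7 = 4, so 4 days after Sunday is Thursday.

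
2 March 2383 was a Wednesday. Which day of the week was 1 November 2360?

Tuesday

Count forward from the earlier date (November 1, 2360) to the later (March 2, 2383):
Day-of-year of November 1, 2360: 306.
Day-of-year of March 2, 2383: 61.
2360 has 366 days, so 366 − 306 = 60 days remain in 2360.
Full years 2361–2382: 17 common + 5 leap = 17×365 + 5×366 = 8035 days.
Total: 60 + 8035 + 61 = 8156 days.
8156 mod 7 = 1, so 1 day before Wednesday is Tuesday.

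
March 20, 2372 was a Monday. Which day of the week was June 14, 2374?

March 20, 2372 → March 20, 2373: 365 days.
March 20, 2373 → March 20, 2374: 365 days.
March 2374: 31 − 20 = 11 days remain.
Then April (30), May (31): 30 + 31 = 61 days.
June 1–14, 2374: 14 days.
Residual: 86 days.
Total: 816 days.
816 mod 7 = 4, so 4 days after Monday is Friday.

Friday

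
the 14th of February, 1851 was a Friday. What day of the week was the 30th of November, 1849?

Count forward from the earlier date (November 30, 1849) to the later (February 14, 1851):
November 30, 1849 → November 30, 1850: 365 days.
November 1850: 30 − 30 = 0 days remain.
Then December (31), January (31): 31 + 31 = 62 days.
February 1–14, 1851: 14 days (1851 is not a leap year).
Residual: 76 days.
Total: 441 days.
441 is a multiple of 7, so the 30th of November, 1849 falls on the same weekday: Friday.

Friday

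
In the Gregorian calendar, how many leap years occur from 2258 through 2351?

Years divisible by 4: 2260, 2264, …, 2348 — 23 in all.
Of these, 2300 is divisible by 100 but not 400, so not leap.
Leap years: 23 − 1 = 22.

22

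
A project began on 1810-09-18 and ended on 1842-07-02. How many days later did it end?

From September 18, 1810 to September 18, 1841: 31 years, of which 8 contain a Feb 29 — 23×365 + 8×366 = 11323 days.
September 1841: 30 − 18 = 12 days remain.
Then 9 full months totalling 273 days.
July 1–2, 1842: 2 days.
Residual: 287 days.
Total: 11610 days.

11610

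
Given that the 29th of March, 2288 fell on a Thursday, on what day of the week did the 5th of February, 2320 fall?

Day-of-year of March 29, 2288: 89.
Day-of-year of February 5, 2320: 36.
2288 has 366 days, so 366 − 89 = 277 days remain in 2288.
Full years 2289–2319: 25 common + 6 leap = 25×365 + 6×366 = 11321 days.
Total: 277 + 11321 + 36 = 11634 days.
11634 is a multiple of 7, so the 5th of February, 2320 falls on the same weekday: Thursday.

Thursday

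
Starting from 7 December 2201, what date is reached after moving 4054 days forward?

12 January 2213

Count 4054 days after December 7, 2201:
From December 7, 2201 to December 7, 2212: 11 years, of which 3 contain a Feb 29 — 8×365 + 3×366 = 4018 days.
December 2212: 31 − 7 = 24 days remain.
January 1–12, 2213: 12 days.
Residual: 36 days.
Total: 4054 days.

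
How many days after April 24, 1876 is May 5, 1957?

29595

Day-of-year of April 24, 1876: 115.
Day-of-year of May 5, 1957: 125.
1876 has 366 days, so 366 − 115 = 251 days remain in 1876.
Full years 1877–1956: 61 common + 19 leap = 61×365 + 19×366 = 29219 days.
Total: 251 + 29219 + 125 = 29595 days.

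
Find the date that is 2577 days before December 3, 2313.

November 13, 2306

Count 2577 days before December 3, 2313:
Day-of-year of November 13, 2306: 317.
Day-of-year of December 3, 2313: 337.
2306 has 365 days, so 365 − 317 = 48 days remain in 2306.
Full years: 2307: 365; 2308: 366; 2309: 365; 2310: 365; 2311: 365; 2312: 366. Sum = 2192.
Total: 48 + 2192 + 337 = 2577 days.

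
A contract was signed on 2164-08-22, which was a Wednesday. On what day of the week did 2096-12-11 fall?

Count forward from the earlier date (December 11, 2096) to the later (August 22, 2164):
Day-of-year of December 11, 2096: 346.
Day-of-year of August 22, 2164: 235.
2096 has 366 days, so 366 − 346 = 20 days remain in 2096.
Full years 2097–2163: 52 common + 15 leap = 52×365 + 15×366 = 24470 days.
Total: 20 + 24470 + 235 = 24725 days.
24725 mod 7 = 1, so 1 day before Wednesday is Tuesday.

Tuesday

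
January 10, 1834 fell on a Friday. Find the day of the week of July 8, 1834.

Tuesday

January 1834: 31 − 10 = 21 days remain.
Then February 1834 (28), March (31), April (30), May (31), June (30): 28 + 31 + 30 + 31 + 30 = 150 days.
July 1–8, 1834: 8 days.
Total: 21 + 150 + 8 = 179 days.
179 mod 7 = 4, so 4 days after Friday is Tuesday.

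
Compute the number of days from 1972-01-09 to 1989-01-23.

6224

From January 9, 1972 to January 9, 1989: 17 years, of which 5 contain a Feb 29 — 12×365 + 5×366 = 6210 days.
Within January 1989: 23 − 9 = 14 days.
Total: 6224 days.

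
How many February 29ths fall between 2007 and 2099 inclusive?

Years divisible by 4: 2008, 2012, …, 2096 — 23 in all.
No century exceptions apply. Count: 23.

23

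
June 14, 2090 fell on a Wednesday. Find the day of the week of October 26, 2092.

Sunday

Day-of-year of June 14, 2090: 165.
Day-of-year of October 26, 2092: 300.
2090 has 365 days, so 365 − 165 = 200 days remain in 2090.
Full years: 2091: 365. Sum = 365.
Total: 200 + 365 + 300 = 865 days.
865 mod 7 = 4, so 4 days after Wednesday is Sunday.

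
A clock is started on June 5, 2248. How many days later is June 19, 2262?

5127

Day-of-year of June 5, 2248: 157.
Day-of-year of June 19, 2262: 170.
2248 has 366 days, so 366 − 157 = 209 days remain in 2248.
Full years 2249–2261: 10 common + 3 leap = 10×365 + 3×366 = 4748 days.
Total: 209 + 4748 + 170 = 5127 days.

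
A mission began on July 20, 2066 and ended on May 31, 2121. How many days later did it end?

20038

From July 20, 2066 to July 20, 2120: 54 years, of which 13 contain a Feb 29 — 41×365 + 13×366 = 19723 days.
(2100 is not a leap year (divisible by 100 but not 400).)
July 2120: 31 − 20 = 11 days remain.
Then 9 full months totalling 273 days.
May 1–31, 2121: 31 days.
Residual: 315 days.
Total: 20038 days.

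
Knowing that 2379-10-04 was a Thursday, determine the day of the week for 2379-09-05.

Wednesday

Count forward from the earlier date (September 5, 2379) to the later (October 4, 2379):
September 2379: 30 − 5 = 25 days remain.
October 1–4, 2379: 4 days.
Total: 25 + 4 = 29 days.
29 mod 7 = 1, so 1 day before Thursday is Wednesday.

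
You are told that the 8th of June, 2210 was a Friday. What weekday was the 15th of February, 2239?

Friday

From June 8, 2210 to June 8, 2238: 28 years, of which 7 contain a Feb 29 — 21×365 + 7×366 = 10227 days.
June 2238: 30 − 8 = 22 days remain.
Then July (31), August (31), September (30), October (31), November (30), December (31), January (31): 31 + 31 + 30 + 31 + 30 + 31 + 31 = 215 days.
February 1–15, 2239: 15 days (2239 is not a leap year).
Residual: 252 days.
Total: 10479 days.
10479 is a multiple of 7, so the 15th of February, 2239 falls on the same weekday: Friday.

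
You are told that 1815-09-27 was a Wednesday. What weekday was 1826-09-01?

Day-of-year of September 27, 1815: 270.
Day-of-year of September 1, 1826: 244.
1815 has 365 days, so 365 − 270 = 95 days remain in 1815.
Full years 1816–1825: 7 common + 3 leap = 7×365 + 3×366 = 3653 days.
Total: 95 + 3653 + 244 = 3992 days.
3992 mod 7 = 2, so 2 days after Wednesday is Friday.

Friday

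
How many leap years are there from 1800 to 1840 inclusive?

Years divisible by 4 in [1800, 1840]: 1800, 1804, 1808, 1812, 1816, 1820, 1824, 1828, 1832, 1836, 1840.
Of these, 1800 is divisible by 100 but not 400, so not leap.
Leap years: 11 − 1 = 10.

10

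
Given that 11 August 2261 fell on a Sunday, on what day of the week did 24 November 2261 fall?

August 2261: 31 − 11 = 20 days remain.
Then September (30), October (31): 30 + 31 = 61 days.
November 1–24, 2261: 24 days.
Total: 20 + 61 + 24 = 105 days.
105 is a multiple of 7, so 24 November 2261 falls on the same weekday: Sunday.

Sunday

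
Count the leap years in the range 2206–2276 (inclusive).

18

Years divisible by 4: 2208, 2212, …, 2276 — 18 in all.
No century exceptions apply. Count: 18.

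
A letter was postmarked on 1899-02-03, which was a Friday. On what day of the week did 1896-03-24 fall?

Count forward from the earlier date (March 24, 1896) to the later (February 3, 1899):
March 24, 1896 → March 24, 1897: 365 days.
March 24, 1897 → March 24, 1898: 365 days.
March 1898: 31 − 24 = 7 days remain.
Then 10 full months totalling 306 days.
February 1–3, 1899: 3 days (1899 is not a leap year).
Residual: 316 days.
Total: 1046 days.
1046 mod 7 = 3, so 3 days before Friday is Tuesday.

Tuesday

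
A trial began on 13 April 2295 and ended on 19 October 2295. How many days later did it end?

189

April 2295: 30 − 13 = 17 days remain.
Then May (31), June (30), July (31), August (31), September (30): 31 + 30 + 31 + 31 + 30 = 153 days.
October 1–19, 2295: 19 days.
Total: 17 + 153 + 19 = 189 days.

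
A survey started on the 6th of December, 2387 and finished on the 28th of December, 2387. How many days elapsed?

22

Within December 2387: 28 − 6 = 22 days.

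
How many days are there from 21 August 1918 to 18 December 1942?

8885

From August 21, 1918 to August 21, 1942: 24 years, of which 6 contain a Feb 29 — 18×365 + 6×366 = 8766 days.
August 1942: 31 − 21 = 10 days remain.
Then September (30), October (31), November (30): 30 + 31 + 30 = 91 days.
December 1–18, 1942: 18 days.
Residual: 119 days.
Total: 8885 days.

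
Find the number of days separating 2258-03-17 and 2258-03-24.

Within March 2258: 24 − 17 = 7 days.

7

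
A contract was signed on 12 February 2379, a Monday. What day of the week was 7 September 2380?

Sunday

February 2379: 28 − 12 = 16 days remain (2379 is not a leap year, so February has 28 days).
Then 18 full months totalling 550 days.
September 1–7, 2380: 7 days.
Total: 16 + 550 + 7 = 573 days.
573 mod 7 = 6, so 6 days after Monday is Sunday.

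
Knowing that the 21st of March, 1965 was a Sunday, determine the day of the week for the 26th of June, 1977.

Sunday

From March 21, 1965 to March 21, 1977: 12 years, of which 3 contain a Feb 29 — 9×365 + 3×366 = 4383 days.
March 1977: 31 − 21 = 10 days remain.
Then April (30), May (31): 30 + 31 = 61 days.
June 1–26, 1977: 26 days.
Residual: 97 days.
Total: 4480 days.
4480 is a multiple of 7, so the 26th of June, 1977 falls on the same weekday: Sunday.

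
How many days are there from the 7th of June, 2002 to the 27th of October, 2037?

12926

Day-of-year of June 7, 2002: 158.
Day-of-year of October 27, 2037: 300.
2002 has 365 days, so 365 − 158 = 207 days remain in 2002.
Full years 2003–2036: 25 common + 9 leap = 25×365 + 9×366 = 12419 days.
Total: 207 + 12419 + 300 = 12926 days.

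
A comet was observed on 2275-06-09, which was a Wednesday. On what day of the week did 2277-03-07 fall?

Wednesday

June 2275: 30 − 9 = 21 days remain.
Then 20 full months totalling 609 days.
March 1–7, 2277: 7 days.
Total: 21 + 609 + 7 = 637 days.
637 is a multiple of 7, so 2277-03-07 falls on the same weekday: Wednesday.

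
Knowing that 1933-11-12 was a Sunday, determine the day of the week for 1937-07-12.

November 12, 1933 → November 12, 1934: 365 days.
November 12, 1934 → November 12, 1935: 365 days.
November 12, 1935 → November 12, 1936: 366 days (1936 is a leap year).
November 1936: 30 − 12 = 18 days remain.
Then December (31), January (31), February 1937 (28), March (31), April (30), May (31), June (30): 31 + 31 + 28 + 31 + 30 + 31 + 30 = 212 days.
July 1–12, 1937: 12 days.
Residual: 242 days.
Total: 1338 days.
1338 mod 7 = 1, so 1 day after Sunday is Monday.

Monday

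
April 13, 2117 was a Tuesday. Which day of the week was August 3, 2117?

Tuesday

April 2117: 30 − 13 = 17 days remain.
Then May (31), June (30), July (31): 31 + 30 + 31 = 92 days.
August 1–3, 2117: 3 days.
Total: 17 + 92 + 3 = 112 days.
112 is a multiple of 7, so August 3, 2117 falls on the same weekday: Tuesday.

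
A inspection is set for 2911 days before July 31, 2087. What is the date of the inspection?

August 11, 2079

Count 2911 days before July 31, 2087:
From August 11, 2079 to August 11, 2086: 7 years, of which 2 contain a Feb 29 — 5×365 + 2×366 = 2557 days.
August 2086: 31 − 11 = 20 days remain.
Then 10 full months totalling 303 days.
July 1–31, 2087: 31 days.
Residual: 354 days.
Total: 2911 days.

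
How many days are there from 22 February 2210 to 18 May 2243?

12138

Day-of-year of February 22, 2210: 53.
Day-of-year of May 18, 2243: 138.
2210 has 365 days, so 365 − 53 = 312 days remain in 2210.
Full years 2211–2242: 24 common + 8 leap = 24×365 + 8×366 = 11688 days.
Total: 312 + 11688 + 138 = 12138 days.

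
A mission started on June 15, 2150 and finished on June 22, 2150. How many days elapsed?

7

Within June 2150: 22 − 15 = 7 days.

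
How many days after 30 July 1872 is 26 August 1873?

July 30, 1872 → July 30, 1873: 365 days.
July 1873: 31 − 30 = 1 day remains.
August 1–26, 1873: 26 days.
Residual: 27 days.
Total: 392 days.

392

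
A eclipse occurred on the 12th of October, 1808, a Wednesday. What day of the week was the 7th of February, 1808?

Count forward from the earlier date (February 7, 1808) to the later (October 12, 1808):
February 1808: 29 − 7 = 22 days remain (1808 is a leap year, so February has 29 days).
Then March (31), April (30), May (31), June (30), July (31), August (31), September (30): 31 + 30 + 31 + 30 + 31 + 31 + 30 = 214 days.
October 1–12, 1808: 12 days.
Total: 22 + 214 + 12 = 248 days.
248 mod 7 = 3, so 3 days before Wednesday is Sunday.

Sunday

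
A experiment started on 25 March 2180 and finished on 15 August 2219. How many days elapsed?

From March 25, 2180 to March 25, 2219: 39 years, of which 8 contain a Feb 29 — 31×365 + 8×366 = 14243 days.
(2200 is not a leap year (divisible by 100 but not 400).)
March 2219: 31 − 25 = 6 days remain.
Then April (30), May (31), June (30), July (31): 30 + 31 + 30 + 31 = 122 days.
August 1–15, 2219: 15 days.
Residual: 143 days.
Total: 14386 days.

14386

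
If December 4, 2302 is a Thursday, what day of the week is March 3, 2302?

Count forward from the earlier date (March 3, 2302) to the later (December 4, 2302):
March 2302: 31 − 3 = 28 days remain.
Then April (30), May (31), June (30), July (31), August (31), September (30), October (31), November (30): 30 + 31 + 30 + 31 + 31 + 30 + 31 + 30 = 244 days.
December 1–4, 2302: 4 days.
Total: 28 + 244 + 4 = 276 days.
276 mod 7 = 3, so 3 days before Thursday is Monday.

Monday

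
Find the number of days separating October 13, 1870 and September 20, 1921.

18604

From October 13, 1870 to October 13, 1920: 50 years, of which 12 contain a Feb 29 — 38×365 + 12×366 = 18262 days.
(1900 is not a leap year (divisible by 100 but not 400).)
October 1920: 31 − 13 = 18 days remain.
Then 10 full months totalling 304 days.
September 1–20, 1921: 20 days.
Residual: 342 days.
Total: 18604 days.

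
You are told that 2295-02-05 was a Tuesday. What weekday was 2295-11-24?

February 2295: 28 − 5 = 23 days remain (2295 is not a leap year, so February has 28 days).
Then March (31), April (30), May (31), June (30), July (31), August (31), September (30), October (31): 31 + 30 + 31 + 30 + 31 + 31 + 30 + 31 = 245 days.
November 1–24, 2295: 24 days.
Total: 23 + 245 + 24 = 292 days.
292 mod 7 = 5, so 5 days after Tuesday is Sunday.

Sunday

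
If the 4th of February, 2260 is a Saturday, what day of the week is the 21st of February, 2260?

Within February 2260: 21 − 4 = 17 days.
17 mod 7 = 3, so 3 days after Saturday is Tuesday.

Tuesday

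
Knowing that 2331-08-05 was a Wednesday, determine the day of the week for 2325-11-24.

Count forward from the earlier date (November 24, 2325) to the later (August 5, 2331):
November 24, 2325 → November 24, 2326: 365 days.
November 24, 2326 → November 24, 2327: 365 days.
November 24, 2327 → November 24, 2328: 366 days (2328 is a leap year).
November 24, 2328 → November 24, 2329: 365 days.
November 24, 2329 → November 24, 2330: 365 days.
November 2330: 30 − 24 = 6 days remain.
Then December (31), January (31), February 2331 (28), March (31), April (30), May (31), June (30), July (31): 31 + 31 + 28 + 31 + 30 + 31 + 30 + 31 = 243 days.
August 1–5, 2331: 5 days.
Residual: 254 days.
Total: 2080 days.
2080 mod 7 = 1, so 1 day before Wednesday is Tuesday.

Tuesday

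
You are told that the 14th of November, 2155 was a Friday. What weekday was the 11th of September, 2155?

Thursday

Count forward from the earlier date (September 11, 2155) to the later (November 14, 2155):
September 2155: 30 − 11 = 19 days remain.
Then October (31): 31 days.
November 1–14, 2155: 14 days.
Total: 19 + 31 + 14 = 64 days.
64 mod 7 = 1, so 1 day before Friday is Thursday.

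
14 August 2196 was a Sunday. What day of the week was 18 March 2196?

Count forward from the earlier date (March 18, 2196) to the later (August 14, 2196):
March 2196: 31 − 18 = 13 days remain.
Then April (30), May (31), June (30), July (31): 30 + 31 + 30 + 31 = 122 days.
August 1–14, 2196: 14 days.
Total: 13 + 122 + 14 = 149 days.
149 mod 7 = 2, so 2 days before Sunday is Friday.

Friday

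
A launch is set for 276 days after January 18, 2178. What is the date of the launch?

October 21, 2178

Count 276 days after January 18, 2178:
January 2178: 31 − 18 = 13 days remain.
Then February 2178 (28), March (31), April (30), May (31), June (30), July (31), August (31), September (30): 28 + 31 + 30 + 31 + 30 + 31 + 31 + 30 = 242 days.
October 1–21, 2178: 21 days.
Total: 13 + 242 + 21 = 276 days.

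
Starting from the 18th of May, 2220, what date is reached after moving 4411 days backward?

the 20th of April, 2208

Count 4411 days before May 18, 2220:
From April 20, 2208 to April 20, 2220: 12 years, of which 3 contain a Feb 29 — 9×365 + 3×366 = 4383 days.
April 2220: 30 − 20 = 10 days remain.
May 1–18, 2220: 18 days.
Residual: 28 days.
Total: 4411 days.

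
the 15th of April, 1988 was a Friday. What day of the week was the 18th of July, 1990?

Wednesday

April 15, 1988 → April 15, 1989: 365 days.
April 15, 1989 → April 15, 1990: 365 days.
April 1990: 30 − 15 = 15 days remain.
Then May (31), June (30): 31 + 30 = 61 days.
July 1–18, 1990: 18 days.
Residual: 94 days.
Total: 824 days.
824 mod 7 = 5, so 5 days after Friday is Wednesday.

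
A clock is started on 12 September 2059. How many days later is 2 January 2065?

1939

Day-of-year of September 12, 2059: 255.
Day-of-year of January 2, 2065: 2.
2059 has 365 days, so 365 − 255 = 110 days remain in 2059.
Full years: 2060: 366; 2061: 365; 2062: 365; 2063: 365; 2064: 366. Sum = 1827.
Total: 110 + 1827 + 2 = 1939 days.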